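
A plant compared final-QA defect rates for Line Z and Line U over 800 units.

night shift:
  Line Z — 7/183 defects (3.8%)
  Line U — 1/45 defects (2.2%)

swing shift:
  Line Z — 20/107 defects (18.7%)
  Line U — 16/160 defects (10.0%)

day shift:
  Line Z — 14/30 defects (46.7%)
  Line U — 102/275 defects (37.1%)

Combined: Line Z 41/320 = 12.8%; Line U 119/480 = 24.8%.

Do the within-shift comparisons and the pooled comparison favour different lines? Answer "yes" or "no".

yes

Within each shift level (night shift 3.8% vs 2.2%; swing shift 18.7% vs 10.0%; day shift 46.7% vs 37.1%), Line U has the lower rate every time. Pooled: 12.8% vs 24.8% — Line Z has the lower rate overall. The two comparisons disagree.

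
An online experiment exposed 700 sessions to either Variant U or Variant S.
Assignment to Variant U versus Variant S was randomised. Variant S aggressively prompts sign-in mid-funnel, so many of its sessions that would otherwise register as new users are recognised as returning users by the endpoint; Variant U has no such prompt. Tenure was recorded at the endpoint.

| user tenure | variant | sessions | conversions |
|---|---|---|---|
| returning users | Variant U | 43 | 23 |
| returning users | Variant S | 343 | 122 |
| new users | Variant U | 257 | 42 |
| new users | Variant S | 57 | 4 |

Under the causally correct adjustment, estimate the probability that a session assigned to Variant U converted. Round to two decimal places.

The stratified and pooled comparisons disagree (Variant U wins within each user tenure; Variant S wins overall), so the answer turns on the causal role of user tenure.
User tenure is downstream of the variant. One should not condition on a consequence of treatment, so the overall rates are the right comparison.
So P(outcome | do(Variant U)) is just the pooled rate for Variant U: 65/300 = 0.217.

0.22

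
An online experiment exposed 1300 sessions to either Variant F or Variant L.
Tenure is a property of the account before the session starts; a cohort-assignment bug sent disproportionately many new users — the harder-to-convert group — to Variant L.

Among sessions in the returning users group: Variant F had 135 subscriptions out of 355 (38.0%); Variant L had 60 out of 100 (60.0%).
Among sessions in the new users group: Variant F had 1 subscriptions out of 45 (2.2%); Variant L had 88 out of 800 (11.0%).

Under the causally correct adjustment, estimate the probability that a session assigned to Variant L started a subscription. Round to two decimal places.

0.28

User tenure satisfies the back-door criterion: it is not a descendant of the variant, and it blocks the spurious path from variant to outcome. Adjusting for it (i.e., using the within-user tenure rates) gives the causal effect.
Standardising Variant L to the population user tenure mix: 0.350·60/100 + 0.650·88/800 = 0.281.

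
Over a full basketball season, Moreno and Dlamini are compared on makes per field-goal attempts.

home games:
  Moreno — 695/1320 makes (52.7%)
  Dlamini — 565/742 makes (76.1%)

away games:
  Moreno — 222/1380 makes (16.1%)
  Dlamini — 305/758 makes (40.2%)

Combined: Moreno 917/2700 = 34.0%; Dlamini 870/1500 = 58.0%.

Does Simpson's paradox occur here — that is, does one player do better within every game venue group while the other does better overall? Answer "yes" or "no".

no

Within each game venue level (home games 52.7% vs 76.1%; away games 16.1% vs 40.2%), Dlamini has the higher rate every time. Pooled: 34.0% vs 58.0% — Dlamini has the higher rate overall. They agree.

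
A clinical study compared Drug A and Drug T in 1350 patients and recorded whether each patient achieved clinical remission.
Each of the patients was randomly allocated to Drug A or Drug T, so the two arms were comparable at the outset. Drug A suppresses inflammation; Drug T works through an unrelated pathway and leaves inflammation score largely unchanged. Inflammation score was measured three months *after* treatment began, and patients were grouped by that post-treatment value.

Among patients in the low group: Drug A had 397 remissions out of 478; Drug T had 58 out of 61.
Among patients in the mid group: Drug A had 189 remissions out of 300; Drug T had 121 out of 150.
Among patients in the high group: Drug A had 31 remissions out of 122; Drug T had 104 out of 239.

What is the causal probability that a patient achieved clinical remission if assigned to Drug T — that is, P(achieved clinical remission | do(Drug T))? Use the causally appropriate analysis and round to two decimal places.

0.63

The stratified and pooled comparisons disagree (Drug T wins within each inflammation score; Drug A wins overall), so the answer turns on the causal role of inflammation score.
Inflammation score is recorded after the drug and is itself shifted by it — it sits on the causal path from drug to outcome. Conditioning on a mediator would strip out part of the effect we want; the pooled comparison gives the total causal effect.
So P(outcome | do(Drug T)) is just the pooled rate for Drug T: 283/450 = 0.629.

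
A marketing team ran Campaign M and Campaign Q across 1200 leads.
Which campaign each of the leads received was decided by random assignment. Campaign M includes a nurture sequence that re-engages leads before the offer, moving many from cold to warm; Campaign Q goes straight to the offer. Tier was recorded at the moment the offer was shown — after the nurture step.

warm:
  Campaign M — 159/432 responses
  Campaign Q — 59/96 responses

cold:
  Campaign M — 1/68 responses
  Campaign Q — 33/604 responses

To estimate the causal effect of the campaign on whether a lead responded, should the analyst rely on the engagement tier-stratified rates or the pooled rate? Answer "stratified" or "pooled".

The stratified and pooled comparisons disagree (Campaign Q wins within each engagement tier; Campaign M wins overall), so the answer turns on the causal role of engagement tier.
Stratifying would compare campaigns among leads the campaigns themselves sorted into engagement tier groups — a form of selection on an intermediate. The unconditioned pooled rates give the total causal effect.
Pooled: Campaign M 32.0% vs Campaign Q 13.1%; Campaign M is higher overall.

pooled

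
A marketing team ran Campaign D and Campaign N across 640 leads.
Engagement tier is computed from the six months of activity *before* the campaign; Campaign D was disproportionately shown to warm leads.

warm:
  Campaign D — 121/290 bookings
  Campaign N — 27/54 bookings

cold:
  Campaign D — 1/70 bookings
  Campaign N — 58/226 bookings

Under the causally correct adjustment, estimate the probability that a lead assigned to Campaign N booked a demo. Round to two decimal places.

0.39

Engagement tier is set before the campaign has any effect — it is not caused by the campaign — and it independently drives the outcome. That makes it a confounder, so the causal comparison is within engagement tier levels.
Standardising Campaign N to the population engagement tier mix: 0.537·27/54 + 0.463·58/226 = 0.387.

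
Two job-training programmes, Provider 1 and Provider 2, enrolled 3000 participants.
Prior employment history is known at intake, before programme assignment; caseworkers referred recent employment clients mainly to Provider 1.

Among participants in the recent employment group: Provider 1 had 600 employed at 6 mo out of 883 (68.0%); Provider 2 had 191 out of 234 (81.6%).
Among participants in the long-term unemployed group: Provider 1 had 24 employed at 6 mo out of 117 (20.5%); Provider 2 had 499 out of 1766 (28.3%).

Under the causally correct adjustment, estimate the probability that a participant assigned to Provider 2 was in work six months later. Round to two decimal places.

0.48

Provider 2 is higher inside every prior employment history stratum but Provider 1 is higher in aggregate. Whether to stratify depends on how prior employment history relates to the programme.
Since prior employment history is a pre-existing factor (not a product of the programme) and it affects the outcome on its own, it is a confounder. The stratified rates, not the pooled rate, identify the causal effect.
Standardising Provider 2 to the population prior employment history mix: 0.372·191/234 + 0.628·499/1766 = 0.481.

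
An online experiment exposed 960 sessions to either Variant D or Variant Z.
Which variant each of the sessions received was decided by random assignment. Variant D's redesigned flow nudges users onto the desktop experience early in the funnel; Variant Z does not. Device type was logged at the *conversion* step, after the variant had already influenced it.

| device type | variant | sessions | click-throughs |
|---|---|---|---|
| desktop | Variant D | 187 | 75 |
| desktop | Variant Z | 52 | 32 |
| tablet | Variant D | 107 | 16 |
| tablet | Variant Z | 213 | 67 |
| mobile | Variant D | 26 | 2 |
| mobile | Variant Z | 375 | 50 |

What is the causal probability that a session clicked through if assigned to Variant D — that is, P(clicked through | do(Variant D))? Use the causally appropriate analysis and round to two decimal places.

0.29

The stratified and pooled comparisons disagree (Variant Z wins within each device type; Variant D wins overall), so the answer turns on the causal role of device type.
Because the variant influences device type, device type is a post-treatment mediator, not a confounder. Stratifying on it would bias the estimate; the causal effect is the crude pooled difference.
So P(outcome | do(Variant D)) is just the pooled rate for Variant D: 93/320 = 0.291.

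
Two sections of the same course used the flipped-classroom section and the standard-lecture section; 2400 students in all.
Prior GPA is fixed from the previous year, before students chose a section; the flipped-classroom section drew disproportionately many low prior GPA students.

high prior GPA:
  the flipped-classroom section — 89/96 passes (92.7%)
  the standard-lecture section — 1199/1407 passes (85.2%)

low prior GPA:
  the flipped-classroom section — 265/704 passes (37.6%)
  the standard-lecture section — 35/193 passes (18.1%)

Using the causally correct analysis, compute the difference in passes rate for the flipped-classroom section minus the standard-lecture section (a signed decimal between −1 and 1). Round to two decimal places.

Within every prior GPA band level the flipped-classroom section has the higher rate, yet pooled the standard-lecture section does — Simpson's reversal.
Prior GPA band differs across teaching methods for reasons unrelated to any effect of the teaching method itself, and it separately predicts the outcome — a classic confounder. We must compare within prior GPA band levels.
Adjusting over the population distribution of prior GPA band: 0.626·(0.927−0.852) + 0.374·(0.376−0.181) = +0.120.

+0.12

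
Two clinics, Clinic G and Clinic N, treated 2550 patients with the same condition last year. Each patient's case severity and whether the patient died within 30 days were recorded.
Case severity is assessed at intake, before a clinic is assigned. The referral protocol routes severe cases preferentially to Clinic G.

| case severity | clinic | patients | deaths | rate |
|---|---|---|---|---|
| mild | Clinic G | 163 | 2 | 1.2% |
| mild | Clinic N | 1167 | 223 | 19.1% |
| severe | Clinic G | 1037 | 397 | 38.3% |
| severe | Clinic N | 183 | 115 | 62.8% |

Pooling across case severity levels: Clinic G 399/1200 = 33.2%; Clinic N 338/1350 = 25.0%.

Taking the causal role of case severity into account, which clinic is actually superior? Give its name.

Clinic G

Case severity differs across clinics for reasons unrelated to any effect of the clinic itself, and it separately predicts the outcome — a classic confounder. We must compare within case severity levels.
Within each level — mild: 1.2% vs 19.1%; severe: 38.3% vs 62.8% — Clinic G is lower every time.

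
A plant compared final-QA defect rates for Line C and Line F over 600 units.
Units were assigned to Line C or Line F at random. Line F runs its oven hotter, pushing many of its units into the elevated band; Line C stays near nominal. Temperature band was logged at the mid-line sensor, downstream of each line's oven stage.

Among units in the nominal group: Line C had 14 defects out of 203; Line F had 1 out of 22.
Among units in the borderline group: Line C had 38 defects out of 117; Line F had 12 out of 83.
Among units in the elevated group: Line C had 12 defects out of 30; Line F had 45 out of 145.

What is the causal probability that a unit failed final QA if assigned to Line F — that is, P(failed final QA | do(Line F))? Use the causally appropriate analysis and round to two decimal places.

0.23

Line F is lower inside every in-process temperature band stratum but Line C is lower in aggregate. Whether to stratify depends on how in-process temperature band relates to the line.
In-process temperature band is downstream of the line. One should not condition on a consequence of treatment, so the overall rates are the right comparison.
So P(outcome | do(Line F)) is just the pooled rate for Line F: 58/250 = 0.232.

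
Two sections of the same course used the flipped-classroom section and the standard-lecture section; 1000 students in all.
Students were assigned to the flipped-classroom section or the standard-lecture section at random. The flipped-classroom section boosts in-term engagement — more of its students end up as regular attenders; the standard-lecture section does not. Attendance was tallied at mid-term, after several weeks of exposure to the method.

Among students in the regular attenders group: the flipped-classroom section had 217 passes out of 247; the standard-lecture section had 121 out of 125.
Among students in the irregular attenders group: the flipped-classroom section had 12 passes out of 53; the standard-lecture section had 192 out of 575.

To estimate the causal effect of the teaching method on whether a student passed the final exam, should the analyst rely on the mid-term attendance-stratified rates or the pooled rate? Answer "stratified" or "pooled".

pooled

Mid-term attendance here is a post-treatment variable shaped by the teaching method; conditioning on it would introduce bias rather than remove it. The overall comparison is the causal one.
Pooled: the flipped-classroom section 76.3% vs the standard-lecture section 44.7%; the flipped-classroom section is higher overall.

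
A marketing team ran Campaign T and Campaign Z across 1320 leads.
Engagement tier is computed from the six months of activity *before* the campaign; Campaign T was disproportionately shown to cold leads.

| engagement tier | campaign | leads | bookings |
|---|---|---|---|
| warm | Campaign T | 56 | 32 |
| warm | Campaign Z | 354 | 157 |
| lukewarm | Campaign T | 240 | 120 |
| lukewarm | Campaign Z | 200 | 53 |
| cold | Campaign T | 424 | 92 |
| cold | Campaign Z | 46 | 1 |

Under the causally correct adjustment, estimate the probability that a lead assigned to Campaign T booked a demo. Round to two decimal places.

The stratified and pooled comparisons disagree (Campaign T wins within each engagement tier; Campaign Z wins overall), so the answer turns on the causal role of engagement tier.
Engagement tier is set before the campaign has any effect — it is not caused by the campaign — and it independently drives the outcome. That makes it a confounder, so the causal comparison is within engagement tier levels.
Standardising Campaign T to the population engagement tier mix: 0.311·32/56 + 0.333·120/240 + 0.356·92/424 = 0.421.

0.42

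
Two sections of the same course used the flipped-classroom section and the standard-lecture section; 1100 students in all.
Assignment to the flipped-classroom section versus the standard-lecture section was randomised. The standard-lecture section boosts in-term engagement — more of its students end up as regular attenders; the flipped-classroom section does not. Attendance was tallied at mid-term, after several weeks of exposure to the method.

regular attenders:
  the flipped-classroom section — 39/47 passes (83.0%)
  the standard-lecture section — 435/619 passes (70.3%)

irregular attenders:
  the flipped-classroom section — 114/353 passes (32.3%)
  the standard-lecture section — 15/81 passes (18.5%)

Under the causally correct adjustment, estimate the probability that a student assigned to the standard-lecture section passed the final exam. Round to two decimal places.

Stratifying would compare teaching methods among students the teaching methods themselves sorted into mid-term attendance groups — a form of selection on an intermediate. The unconditioned pooled rates give the total causal effect.
So P(outcome | do(the standard-lecture section)) is just the pooled rate for the standard-lecture section: 450/700 = 0.643.

0.64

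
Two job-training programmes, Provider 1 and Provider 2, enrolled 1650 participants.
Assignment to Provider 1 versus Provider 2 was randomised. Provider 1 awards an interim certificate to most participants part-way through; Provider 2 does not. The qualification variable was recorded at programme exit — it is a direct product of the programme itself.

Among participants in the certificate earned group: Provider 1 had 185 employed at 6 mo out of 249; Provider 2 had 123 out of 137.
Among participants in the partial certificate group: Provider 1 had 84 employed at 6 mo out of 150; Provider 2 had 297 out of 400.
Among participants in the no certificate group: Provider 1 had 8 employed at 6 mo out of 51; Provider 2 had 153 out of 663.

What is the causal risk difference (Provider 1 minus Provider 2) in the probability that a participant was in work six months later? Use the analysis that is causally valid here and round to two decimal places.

Provider 2 is higher inside every qualification attained during the programme stratum but Provider 1 is higher in aggregate. Whether to stratify depends on how qualification attained during the programme relates to the programme.
Qualification attained during the programme is recorded after the programme and is itself shifted by it — it sits on the causal path from programme to outcome. Conditioning on a mediator would strip out part of the effect we want; the pooled comparison gives the total causal effect.
The causal difference is the pooled difference: 0.616 − 0.477 = +0.138.

+0.14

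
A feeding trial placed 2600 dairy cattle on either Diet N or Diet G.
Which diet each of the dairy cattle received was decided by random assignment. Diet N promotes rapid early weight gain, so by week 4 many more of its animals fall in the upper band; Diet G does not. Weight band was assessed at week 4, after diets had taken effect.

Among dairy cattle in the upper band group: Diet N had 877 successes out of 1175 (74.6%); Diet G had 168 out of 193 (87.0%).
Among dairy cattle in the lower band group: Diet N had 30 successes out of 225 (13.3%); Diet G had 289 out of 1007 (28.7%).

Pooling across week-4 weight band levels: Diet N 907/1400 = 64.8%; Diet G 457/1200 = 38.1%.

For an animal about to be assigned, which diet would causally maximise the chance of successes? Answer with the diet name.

Week-4 weight band is downstream of the diet. One should not condition on a consequence of treatment, so the overall rates are the right comparison.
Pooled: Diet N 64.8% vs Diet G 38.1%; Diet N is higher overall.

Diet N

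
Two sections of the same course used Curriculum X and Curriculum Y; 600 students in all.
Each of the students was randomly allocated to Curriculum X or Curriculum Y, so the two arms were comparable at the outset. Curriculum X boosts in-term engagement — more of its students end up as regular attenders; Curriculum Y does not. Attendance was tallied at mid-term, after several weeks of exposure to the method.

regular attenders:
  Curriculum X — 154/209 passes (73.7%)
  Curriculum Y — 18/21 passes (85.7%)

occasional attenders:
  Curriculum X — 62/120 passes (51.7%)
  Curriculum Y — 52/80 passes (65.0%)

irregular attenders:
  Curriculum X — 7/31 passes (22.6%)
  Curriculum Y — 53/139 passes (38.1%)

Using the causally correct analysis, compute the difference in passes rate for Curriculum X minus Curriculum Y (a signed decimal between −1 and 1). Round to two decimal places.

The stratified and pooled comparisons disagree (Curriculum Y wins within each mid-term attendance; Curriculum X wins overall), so the answer turns on the causal role of mid-term attendance.
Stratifying would compare teaching methods among students the teaching methods themselves sorted into mid-term attendance groups — a form of selection on an intermediate. The unconditioned pooled rates give the total causal effect.
The causal difference is the pooled difference: 0.619 − 0.512 = +0.107.

+0.11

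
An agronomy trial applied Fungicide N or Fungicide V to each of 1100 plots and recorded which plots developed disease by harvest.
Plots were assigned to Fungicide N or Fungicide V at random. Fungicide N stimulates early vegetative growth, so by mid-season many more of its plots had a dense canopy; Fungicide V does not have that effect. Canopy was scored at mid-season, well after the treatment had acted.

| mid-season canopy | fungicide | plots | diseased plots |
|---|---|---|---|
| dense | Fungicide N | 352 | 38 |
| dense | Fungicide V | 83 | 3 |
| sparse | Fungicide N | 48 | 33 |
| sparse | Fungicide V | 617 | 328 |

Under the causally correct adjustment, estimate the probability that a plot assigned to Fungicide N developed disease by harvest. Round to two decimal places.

Because the fungicide influences mid-season canopy, mid-season canopy is a post-treatment mediator, not a confounder. Stratifying on it would bias the estimate; the causal effect is the crude pooled difference.
So P(outcome | do(Fungicide N)) is just the pooled rate for Fungicide N: 71/400 = 0.177.

0.18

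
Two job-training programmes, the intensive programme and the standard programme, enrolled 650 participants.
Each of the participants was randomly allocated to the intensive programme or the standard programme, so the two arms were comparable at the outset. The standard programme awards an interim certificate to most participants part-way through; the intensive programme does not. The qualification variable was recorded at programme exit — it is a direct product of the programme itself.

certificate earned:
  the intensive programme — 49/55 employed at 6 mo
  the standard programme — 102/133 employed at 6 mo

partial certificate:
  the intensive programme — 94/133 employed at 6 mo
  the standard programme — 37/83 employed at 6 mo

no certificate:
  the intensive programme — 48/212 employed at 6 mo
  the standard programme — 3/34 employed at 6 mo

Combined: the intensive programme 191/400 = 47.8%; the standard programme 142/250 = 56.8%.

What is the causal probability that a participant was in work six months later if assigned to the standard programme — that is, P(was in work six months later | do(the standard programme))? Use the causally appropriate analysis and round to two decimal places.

0.57

Qualification attained during the programme is downstream of the programme. One should not condition on a consequence of treatment, so the overall rates are the right comparison.
So P(outcome | do(the standard programme)) is just the pooled rate for the standard programme: 142/250 = 0.568.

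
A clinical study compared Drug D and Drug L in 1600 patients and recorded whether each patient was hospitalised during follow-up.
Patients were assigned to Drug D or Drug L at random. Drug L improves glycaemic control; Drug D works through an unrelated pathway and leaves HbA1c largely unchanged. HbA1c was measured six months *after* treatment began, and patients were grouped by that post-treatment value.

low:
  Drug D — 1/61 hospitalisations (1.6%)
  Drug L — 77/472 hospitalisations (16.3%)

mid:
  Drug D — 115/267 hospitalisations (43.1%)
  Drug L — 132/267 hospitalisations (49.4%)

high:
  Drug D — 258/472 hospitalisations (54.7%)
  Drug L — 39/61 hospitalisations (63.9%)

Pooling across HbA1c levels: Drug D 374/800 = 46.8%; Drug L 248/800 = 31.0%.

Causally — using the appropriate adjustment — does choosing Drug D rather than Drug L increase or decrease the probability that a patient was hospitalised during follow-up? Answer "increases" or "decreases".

increases

HbA1c lies on the pathway drug → HbA1c → outcome, so adjusting for it blocks the indirect effect. For the total causal effect of drug, use the unadjusted pooled rates.
Pooled: Drug D 46.8% vs Drug L 31.0%; Drug L is lower overall.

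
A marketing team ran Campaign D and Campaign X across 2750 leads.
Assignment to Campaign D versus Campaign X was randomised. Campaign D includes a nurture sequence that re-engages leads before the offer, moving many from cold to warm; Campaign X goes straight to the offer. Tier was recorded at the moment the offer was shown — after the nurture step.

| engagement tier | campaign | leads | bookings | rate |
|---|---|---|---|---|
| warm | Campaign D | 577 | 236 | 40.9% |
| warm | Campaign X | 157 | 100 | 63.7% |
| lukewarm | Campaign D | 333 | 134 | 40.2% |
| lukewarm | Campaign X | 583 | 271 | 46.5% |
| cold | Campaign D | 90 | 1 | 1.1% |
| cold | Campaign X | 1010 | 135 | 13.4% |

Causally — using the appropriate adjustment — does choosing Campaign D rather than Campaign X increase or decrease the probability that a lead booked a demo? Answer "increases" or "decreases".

increases

Engagement tier here is a post-treatment variable shaped by the campaign; conditioning on it would introduce bias rather than remove it. The overall comparison is the causal one.
Pooled: Campaign D 37.1% vs Campaign X 28.9%; Campaign D is higher overall.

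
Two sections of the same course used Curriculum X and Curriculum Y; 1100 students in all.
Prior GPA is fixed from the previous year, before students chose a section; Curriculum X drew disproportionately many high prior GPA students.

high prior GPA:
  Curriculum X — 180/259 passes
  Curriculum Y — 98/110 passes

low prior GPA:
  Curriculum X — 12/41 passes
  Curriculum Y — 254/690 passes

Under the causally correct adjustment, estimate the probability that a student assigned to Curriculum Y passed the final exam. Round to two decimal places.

0.54

Within every prior GPA band level Curriculum Y has the higher rate, yet pooled Curriculum X does — Simpson's reversal.
Since prior GPA band is a pre-existing factor (not a product of the teaching method) and it affects the outcome on its own, it is a confounder. The stratified rates, not the pooled rate, identify the causal effect.
Standardising Curriculum Y to the population prior GPA band mix: 0.335·98/110 + 0.665·254/690 = 0.543.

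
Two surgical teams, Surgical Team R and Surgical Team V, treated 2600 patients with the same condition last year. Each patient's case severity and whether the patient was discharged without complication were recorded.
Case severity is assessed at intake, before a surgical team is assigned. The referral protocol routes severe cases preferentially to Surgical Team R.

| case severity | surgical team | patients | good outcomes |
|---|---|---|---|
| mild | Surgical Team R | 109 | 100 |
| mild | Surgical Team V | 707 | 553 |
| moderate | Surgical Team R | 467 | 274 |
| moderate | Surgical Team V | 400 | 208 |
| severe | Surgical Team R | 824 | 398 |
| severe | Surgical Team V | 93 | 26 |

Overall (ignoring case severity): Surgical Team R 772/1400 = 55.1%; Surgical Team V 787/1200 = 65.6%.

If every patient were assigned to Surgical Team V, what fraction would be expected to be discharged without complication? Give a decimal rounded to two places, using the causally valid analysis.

0.52

The stratified and pooled comparisons disagree (Surgical Team R wins within each case severity; Surgical Team V wins overall), so the answer turns on the causal role of case severity.
Case severity is set before the surgical team has any effect — it is not caused by the surgical team — and it independently drives the outcome. That makes it a confounder, so the causal comparison is within case severity levels.
Standardising Surgical Team V to the population case severity mix: 0.314·553/707 + 0.333·208/400 + 0.353·26/93 = 0.517.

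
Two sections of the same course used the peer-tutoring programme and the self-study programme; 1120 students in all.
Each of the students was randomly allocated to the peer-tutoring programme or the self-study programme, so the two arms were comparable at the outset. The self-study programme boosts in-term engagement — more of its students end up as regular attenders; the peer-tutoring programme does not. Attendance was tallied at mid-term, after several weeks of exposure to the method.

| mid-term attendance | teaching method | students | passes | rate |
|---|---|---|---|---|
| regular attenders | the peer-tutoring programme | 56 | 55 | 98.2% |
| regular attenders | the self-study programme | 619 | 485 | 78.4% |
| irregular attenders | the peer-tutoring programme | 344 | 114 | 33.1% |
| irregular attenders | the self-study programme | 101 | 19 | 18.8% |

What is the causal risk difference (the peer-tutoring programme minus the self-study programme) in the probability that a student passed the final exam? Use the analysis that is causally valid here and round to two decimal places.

-0.28

Mid-term attendance lies on the pathway teaching method → mid-term attendance → outcome, so adjusting for it blocks the indirect effect. For the total causal effect of teaching method, use the unadjusted pooled rates.
The causal difference is the pooled difference: 0.422 − 0.700 = -0.278.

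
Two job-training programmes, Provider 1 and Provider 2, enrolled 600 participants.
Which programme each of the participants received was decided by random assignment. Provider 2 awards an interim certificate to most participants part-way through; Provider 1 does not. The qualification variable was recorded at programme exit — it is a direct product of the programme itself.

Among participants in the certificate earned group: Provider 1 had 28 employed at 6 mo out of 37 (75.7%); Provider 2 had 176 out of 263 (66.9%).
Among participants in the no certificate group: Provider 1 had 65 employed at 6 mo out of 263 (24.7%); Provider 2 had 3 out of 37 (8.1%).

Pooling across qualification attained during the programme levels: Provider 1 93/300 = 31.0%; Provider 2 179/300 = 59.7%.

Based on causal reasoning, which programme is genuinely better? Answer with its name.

Because the programme influences qualification attained during the programme, qualification attained during the programme is a post-treatment mediator, not a confounder. Stratifying on it would bias the estimate; the causal effect is the crude pooled difference.
Pooled: Provider 1 31.0% vs Provider 2 59.7%; Provider 2 is higher overall.

Provider 2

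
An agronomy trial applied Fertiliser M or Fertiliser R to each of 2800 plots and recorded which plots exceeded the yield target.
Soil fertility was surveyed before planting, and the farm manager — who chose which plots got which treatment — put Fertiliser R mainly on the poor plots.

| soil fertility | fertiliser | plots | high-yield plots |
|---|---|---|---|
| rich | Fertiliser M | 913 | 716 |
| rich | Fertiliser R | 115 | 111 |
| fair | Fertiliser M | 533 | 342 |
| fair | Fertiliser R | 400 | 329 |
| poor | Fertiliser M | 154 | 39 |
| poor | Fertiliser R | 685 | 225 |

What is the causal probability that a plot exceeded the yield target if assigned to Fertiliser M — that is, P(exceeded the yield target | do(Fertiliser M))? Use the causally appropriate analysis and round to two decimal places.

0.58

The imbalance in soil fertility arose from how plots were allocated, not from anything the fertiliser did; and soil fertility independently affects the outcome. The pooled gap is confounded — condition on soil fertility.
Standardising Fertiliser M to the population soil fertility mix: 0.367·716/913 + 0.333·342/533 + 0.300·39/154 = 0.578.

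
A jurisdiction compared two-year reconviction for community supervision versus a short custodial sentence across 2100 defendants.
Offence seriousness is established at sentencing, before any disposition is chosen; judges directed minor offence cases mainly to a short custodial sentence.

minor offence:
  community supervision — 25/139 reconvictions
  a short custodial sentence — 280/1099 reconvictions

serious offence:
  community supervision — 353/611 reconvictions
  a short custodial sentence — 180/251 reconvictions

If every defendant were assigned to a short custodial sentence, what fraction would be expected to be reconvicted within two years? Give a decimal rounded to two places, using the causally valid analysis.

0.44

Since offence seriousness is a pre-existing factor (not a product of the disposition) and it affects the outcome on its own, it is a confounder. The stratified rates, not the pooled rate, identify the causal effect.
Standardising a short custodial sentence to the population offence seriousness mix: 0.590·280/1099 + 0.410·180/251 = 0.445.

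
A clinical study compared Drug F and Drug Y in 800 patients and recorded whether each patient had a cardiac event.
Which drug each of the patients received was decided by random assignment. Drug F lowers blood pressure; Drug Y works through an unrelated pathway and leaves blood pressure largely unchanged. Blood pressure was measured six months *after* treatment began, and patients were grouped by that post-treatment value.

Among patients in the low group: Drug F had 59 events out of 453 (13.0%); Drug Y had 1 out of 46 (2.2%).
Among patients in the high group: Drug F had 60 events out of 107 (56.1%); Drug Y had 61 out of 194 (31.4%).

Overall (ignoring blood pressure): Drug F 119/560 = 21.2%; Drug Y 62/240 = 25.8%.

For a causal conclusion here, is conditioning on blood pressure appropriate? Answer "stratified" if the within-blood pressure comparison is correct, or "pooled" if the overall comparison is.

Drug Y is lower inside every blood pressure stratum but Drug F is lower in aggregate. Whether to stratify depends on how blood pressure relates to the drug.
Blood pressure is downstream of the drug. One should not condition on a consequence of treatment, so the overall rates are the right comparison.
Pooled: Drug F 21.2% vs Drug Y 25.8%; Drug F is lower overall.

pooled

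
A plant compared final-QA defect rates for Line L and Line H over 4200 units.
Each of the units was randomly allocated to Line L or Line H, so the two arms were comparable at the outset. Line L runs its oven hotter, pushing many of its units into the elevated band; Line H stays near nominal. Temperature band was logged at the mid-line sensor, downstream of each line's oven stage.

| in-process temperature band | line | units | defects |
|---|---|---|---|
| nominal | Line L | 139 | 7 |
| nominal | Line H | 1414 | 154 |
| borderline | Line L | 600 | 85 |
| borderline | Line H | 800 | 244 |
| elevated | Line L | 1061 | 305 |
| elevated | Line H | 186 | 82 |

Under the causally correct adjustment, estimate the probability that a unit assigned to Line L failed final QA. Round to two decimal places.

In-process temperature band here is a post-treatment variable shaped by the line; conditioning on it would introduce bias rather than remove it. The overall comparison is the causal one.
So P(outcome | do(Line L)) is just the pooled rate for Line L: 397/1800 = 0.221.

0.22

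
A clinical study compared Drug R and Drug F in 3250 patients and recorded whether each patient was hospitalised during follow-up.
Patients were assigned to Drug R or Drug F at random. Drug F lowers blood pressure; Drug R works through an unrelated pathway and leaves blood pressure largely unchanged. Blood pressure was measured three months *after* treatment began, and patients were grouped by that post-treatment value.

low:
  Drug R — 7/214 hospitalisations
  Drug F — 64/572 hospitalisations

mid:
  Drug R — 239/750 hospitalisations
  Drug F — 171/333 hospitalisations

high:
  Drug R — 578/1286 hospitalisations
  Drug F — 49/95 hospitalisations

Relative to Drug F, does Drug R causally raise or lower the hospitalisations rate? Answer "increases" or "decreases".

increases

The distribution of blood pressure is itself part of what the drug does — it is an intermediate outcome. Holding it fixed would remove that part of the effect; the total effect is the pooled difference.
Pooled: Drug R 36.6% vs Drug F 28.4%; Drug F is lower overall.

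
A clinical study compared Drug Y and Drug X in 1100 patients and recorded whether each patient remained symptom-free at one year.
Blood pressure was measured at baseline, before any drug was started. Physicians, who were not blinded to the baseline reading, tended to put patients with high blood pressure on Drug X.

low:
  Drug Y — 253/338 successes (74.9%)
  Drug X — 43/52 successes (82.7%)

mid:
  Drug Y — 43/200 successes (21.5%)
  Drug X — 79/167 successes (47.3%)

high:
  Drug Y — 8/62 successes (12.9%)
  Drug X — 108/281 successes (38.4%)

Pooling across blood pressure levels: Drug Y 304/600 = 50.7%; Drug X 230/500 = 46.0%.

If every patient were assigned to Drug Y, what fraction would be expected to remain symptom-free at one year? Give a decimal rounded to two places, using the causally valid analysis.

Blood pressure satisfies the back-door criterion: it is not a descendant of the drug, and it blocks the spurious path from drug to outcome. Adjusting for it (i.e., using the within-blood pressure rates) gives the causal effect.
Standardising Drug Y to the population blood pressure mix: 0.355·253/338 + 0.334·43/200 + 0.312·8/62 = 0.377.

0.38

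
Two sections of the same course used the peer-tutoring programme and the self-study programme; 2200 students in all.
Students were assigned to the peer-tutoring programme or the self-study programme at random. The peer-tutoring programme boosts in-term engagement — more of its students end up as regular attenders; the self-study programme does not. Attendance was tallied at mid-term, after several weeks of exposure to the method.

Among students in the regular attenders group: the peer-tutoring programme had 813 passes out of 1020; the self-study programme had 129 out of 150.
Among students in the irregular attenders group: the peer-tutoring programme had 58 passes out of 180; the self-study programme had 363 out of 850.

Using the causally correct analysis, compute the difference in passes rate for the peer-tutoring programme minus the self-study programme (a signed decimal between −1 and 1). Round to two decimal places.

+0.23

The stratified and pooled comparisons disagree (the self-study programme wins within each mid-term attendance; the peer-tutoring programme wins overall), so the answer turns on the causal role of mid-term attendance.
Mid-term attendance here is a post-treatment variable shaped by the teaching method; conditioning on it would introduce bias rather than remove it. The overall comparison is the causal one.
The causal difference is the pooled difference: 0.726 − 0.492 = +0.234.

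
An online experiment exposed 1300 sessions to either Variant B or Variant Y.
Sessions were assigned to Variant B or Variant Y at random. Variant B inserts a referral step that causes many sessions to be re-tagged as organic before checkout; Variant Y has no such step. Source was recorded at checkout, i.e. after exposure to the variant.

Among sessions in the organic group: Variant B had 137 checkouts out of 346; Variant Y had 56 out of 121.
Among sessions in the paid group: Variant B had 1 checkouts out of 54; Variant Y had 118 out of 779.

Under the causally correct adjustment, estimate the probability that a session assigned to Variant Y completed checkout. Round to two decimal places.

The distribution of traffic source is itself part of what the variant does — it is an intermediate outcome. Holding it fixed would remove that part of the effect; the total effect is the pooled difference.
So P(outcome | do(Variant Y)) is just the pooled rate for Variant Y: 174/900 = 0.193.

0.19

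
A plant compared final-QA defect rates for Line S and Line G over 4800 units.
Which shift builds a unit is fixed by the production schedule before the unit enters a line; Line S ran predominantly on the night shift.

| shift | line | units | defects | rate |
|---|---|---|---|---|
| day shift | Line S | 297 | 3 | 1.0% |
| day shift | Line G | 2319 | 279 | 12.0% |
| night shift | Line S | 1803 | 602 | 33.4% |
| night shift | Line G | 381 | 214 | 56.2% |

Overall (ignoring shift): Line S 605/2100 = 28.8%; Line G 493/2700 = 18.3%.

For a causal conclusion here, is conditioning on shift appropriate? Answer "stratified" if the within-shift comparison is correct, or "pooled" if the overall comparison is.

Since shift is a pre-existing factor (not a product of the line) and it affects the outcome on its own, it is a confounder. The stratified rates, not the pooled rate, identify the causal effect.
Within each level — day shift: 1.0% vs 12.0%; night shift: 33.4% vs 56.2% — Line S is lower every time.

stratified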